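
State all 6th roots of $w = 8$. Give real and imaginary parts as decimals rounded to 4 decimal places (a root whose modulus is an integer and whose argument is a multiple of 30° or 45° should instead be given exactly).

|w| = 8, arg(w) = 0°
Root modulus = 8^(1/6) ≈ 1.414214
Root arguments: θ_k = (0° + 360°k)/6 for k = 0, 1, ..., 5
Compute each root as (root modulus)(cos θ_k + i sin θ_k) using full-precision intermediates, then round to 4 decimal places.
Roots: 1.4142, 0.7071 + 1.2247i, -0.7071 + 1.2247i, -1.4142, -0.7071 - 1.2247i, 0.7071 - 1.2247i


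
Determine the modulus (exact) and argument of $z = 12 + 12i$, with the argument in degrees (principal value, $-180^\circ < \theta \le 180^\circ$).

|z| = sqrt(12^2 + 12^2) = sqrt(288)
arg(z) = arctan(b/a) = arctan(12/12) (quadrant-adjusted) = 45°


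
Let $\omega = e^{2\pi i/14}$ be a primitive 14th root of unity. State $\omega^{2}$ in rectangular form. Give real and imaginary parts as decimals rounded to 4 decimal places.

ω^2 = e^(2πi·2/14) = e^(i·2π/7)
= cos(2π/7) + i sin(2π/7)
= 0.6235 + 0.7818i


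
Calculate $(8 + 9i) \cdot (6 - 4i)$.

(a1*a2 - b1*b2) + (a1*b2 + b1*a2)i
= (48 - (-36)) + (-32 + 54)i
= 84 + 22i


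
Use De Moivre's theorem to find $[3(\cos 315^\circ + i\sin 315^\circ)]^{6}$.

By De Moivre: z^n = r^n(cos(nθ) + i sin(nθ))
= 3^6(cos(6*315°) + i sin(6*315°))
= 729(cos 90° + i sin 90°)
= 729i


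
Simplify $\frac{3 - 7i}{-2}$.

Divisor is real, so divide each part by -2:
= -3/2 + (7/2)i


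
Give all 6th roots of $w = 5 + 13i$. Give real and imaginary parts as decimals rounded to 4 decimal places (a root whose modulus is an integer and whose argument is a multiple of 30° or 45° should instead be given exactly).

|w| = sqrt(194) ≈ 13.928388, arg(w) ≈ 68.962489°
Root modulus = sqrt(194)^(1/6) ≈ 1.551137
Root arguments: θ_k = (arg(w) + 360°k)/6 for k = 0, 1, ..., 5
Compute each root as (root modulus)(cos θ_k + i sin θ_k) using full-precision intermediates, then round to 4 decimal places.
Roots: 1.5200 + 0.3091i, 0.4923 + 1.4709i, -1.0277 + 1.1618i, -1.5200 - 0.3091i, -0.4923 - 1.4709i, 1.0277 - 1.1618i


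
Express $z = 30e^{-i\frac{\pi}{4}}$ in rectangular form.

a = r cos θ = 30 * sqrt(2)/2 = 15*sqrt(2)
b = r sin θ = 30 * -sqrt(2)/2 = -15*sqrt(2)
z = 15*sqrt(2) - 15*sqrt(2)i


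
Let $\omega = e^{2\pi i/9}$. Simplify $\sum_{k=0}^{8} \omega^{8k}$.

Let ζ = ω^8 = e^(2πi·8/9). Since 9 ∤ 8, ζ ≠ 1.
Sum = Σ_{k=0}^{8} ζ^k = (ζ^9 - 1)/(ζ - 1) = (ω^{8·9} - 1)/(ζ - 1) = (1 - 1)/(ζ - 1) = 0


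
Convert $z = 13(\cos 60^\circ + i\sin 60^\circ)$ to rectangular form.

a = r cos θ = 13 * 1/2 = 13/2
b = r sin θ = 13 * sqrt(3)/2 = 13*sqrt(3)/2
z = 13/2 + (13*sqrt(3)/2)i


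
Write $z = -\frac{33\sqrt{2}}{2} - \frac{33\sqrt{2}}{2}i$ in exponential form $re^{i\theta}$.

r = |z| = sqrt((-33*sqrt(2)/2)^2 + (-33*sqrt(2)/2)^2) = sqrt(1089/2 + 1089/2) = sqrt(1089) = 33
θ = arctan(b/a) = arctan(-23.3345/-23.3345) (quadrant-adjusted) = 225° = 5π/4
z = 33e^(i*5π/4)


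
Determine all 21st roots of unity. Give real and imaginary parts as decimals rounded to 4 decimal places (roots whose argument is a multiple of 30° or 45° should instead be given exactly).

ω_k = e^(2πik/21) = cos(2πk/21) + i sin(2πk/21) for k = 0, 1, ..., 20
Roots: 1, 0.9556 + 0.2948i, 0.8262 + 0.5633i, 0.6235 + 0.7818i, 0.3653 + 0.9309i, 0.0747 + 0.9972i, -0.2225 + 0.9749i, -1/2 + (sqrt(3)/2)i, -0.7331 + 0.6802i, -0.9010 + 0.4339i, -0.9888 + 0.1490i, -0.9888 - 0.1490i, -0.9010 - 0.4339i, -0.7331 - 0.6802i, -1/2 - (sqrt(3)/2)i, -0.2225 - 0.9749i, 0.0747 - 0.9972i, 0.3653 - 0.9309i, 0.6235 - 0.7818i, 0.8262 - 0.5633i, 0.9556 - 0.2948i


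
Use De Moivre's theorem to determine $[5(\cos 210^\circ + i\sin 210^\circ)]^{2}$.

By De Moivre: z^n = r^n(cos(nθ) + i sin(nθ))
= 5^2(cos(2*210°) + i sin(2*210°))
= 25(cos 60° + i sin 60°)
= 25/2 + (25*sqrt(3)/2)i


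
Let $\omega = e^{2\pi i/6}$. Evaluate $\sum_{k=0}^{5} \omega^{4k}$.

Let ζ = ω^4 = e^(2πi·4/6). Since 6 ∤ 4, ζ ≠ 1.
Sum = Σ_{k=0}^{5} ζ^k = (ζ^6 - 1)/(ζ - 1) = (ω^{4·6} - 1)/(ζ - 1) = (1 - 1)/(ζ - 1) = 0


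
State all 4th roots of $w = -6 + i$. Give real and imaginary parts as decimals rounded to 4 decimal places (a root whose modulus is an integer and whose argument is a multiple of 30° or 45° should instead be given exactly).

|w| = sqrt(37) ≈ 6.082763, arg(w) ≈ 170.537678°
Root modulus = sqrt(37)^(1/4) ≈ 1.570454
Root arguments: θ_k = (arg(w) + 360°k)/4 for k = 0, 1, ..., 3
Compute each root as (root modulus)(cos θ_k + i sin θ_k) using full-precision intermediates, then round to 4 decimal places.
Roots: 1.1554 + 1.0637i, -1.0637 + 1.1554i, -1.1554 - 1.0637i, 1.0637 - 1.1554i


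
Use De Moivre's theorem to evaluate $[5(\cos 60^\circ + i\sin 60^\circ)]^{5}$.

By De Moivre: z^n = r^n(cos(nθ) + i sin(nθ))
= 5^5(cos(5*60°) + i sin(5*60°))
= 3125(cos 300° + i sin 300°)
= 3125/2 - (3125*sqrt(3)/2)i


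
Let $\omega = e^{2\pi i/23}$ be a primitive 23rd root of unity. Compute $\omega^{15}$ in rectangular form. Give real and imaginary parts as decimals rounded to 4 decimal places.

ω^15 = e^(2πi·15/23) = e^(i·30π/23)
= cos(30π/23) + i sin(30π/23)
= -0.5767 - 0.8170i


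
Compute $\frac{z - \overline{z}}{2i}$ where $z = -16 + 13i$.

z - conjugate(z) = 2bi
(z - conjugate(z))/(2i) = 2bi/(2i) = b = 13


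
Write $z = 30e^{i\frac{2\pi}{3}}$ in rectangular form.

a = r cos θ = 30 * -1/2 = -15
b = r sin θ = 30 * sqrt(3)/2 = 15*sqrt(3)
z = -15 + 15*sqrt(3)i


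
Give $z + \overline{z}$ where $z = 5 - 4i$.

z + conjugate(z) = (a + bi) + (a - bi) = 2a
= 2 * 5 = 10


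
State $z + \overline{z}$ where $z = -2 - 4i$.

z + conjugate(z) = (a + bi) + (a - bi) = 2a
= 2 * (-2) = -4


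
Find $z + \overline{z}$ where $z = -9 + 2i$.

z + conjugate(z) = (a + bi) + (a - bi) = 2a
= 2 * (-9) = -18


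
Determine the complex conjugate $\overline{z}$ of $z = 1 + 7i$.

If z = a + bi, then conjugate(z) = a - bi
conjugate(1 + 7i) = 1 - 7i


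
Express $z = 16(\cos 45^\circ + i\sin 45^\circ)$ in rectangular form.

a = r cos θ = 16 * sqrt(2)/2 = 8*sqrt(2)
b = r sin θ = 16 * sqrt(2)/2 = 8*sqrt(2)
z = 8*sqrt(2) + 8*sqrt(2)i


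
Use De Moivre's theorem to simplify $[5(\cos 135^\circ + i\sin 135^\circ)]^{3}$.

By De Moivre: z^n = r^n(cos(nθ) + i sin(nθ))
= 5^3(cos(3*135°) + i sin(3*135°))
= 125(cos 45° + i sin 45°)
= 125*sqrt(2)/2 + (125*sqrt(2)/2)i


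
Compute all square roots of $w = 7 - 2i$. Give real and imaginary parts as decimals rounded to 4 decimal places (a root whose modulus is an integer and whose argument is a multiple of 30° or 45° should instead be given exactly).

|w| = sqrt(53) ≈ 7.280110, arg(w) ≈ 344.054604°
Root modulus = sqrt(53)^(1/2) ≈ 2.698168
Root arguments: θ_k = (arg(w) + 360°k)/2 for k = 0, 1, ..., 1
Compute each root as (root modulus)(cos θ_k + i sin θ_k) using full-precision intermediates, then round to 4 decimal places.
Roots: -2.6721 + 0.3742i, 2.6721 - 0.3742i


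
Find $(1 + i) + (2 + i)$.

(1 + 2) + (1 + 1)i = 3 + 2i


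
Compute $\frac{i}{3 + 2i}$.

Multiply numerator and denominator by conjugate (3 - 2i):
= (i)(3 - 2i) / (3^2 + 2^2)
= (2 + 3i) / 13
= 2/13 + (3/13)i


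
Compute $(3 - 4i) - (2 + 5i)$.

(3 - 2) + (-4 - 5)i = 1 - 9i


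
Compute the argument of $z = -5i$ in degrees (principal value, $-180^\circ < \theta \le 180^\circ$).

a = 0 and b < 0, so z lies on the negative imaginary axis: θ = -90°


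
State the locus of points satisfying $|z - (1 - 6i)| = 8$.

|z - z0| = r describes a circle centered at z0 with radius r
Here z0 = 1 - 6i and r = 8
Locus: Circle centered at (1, -6) with radius 8


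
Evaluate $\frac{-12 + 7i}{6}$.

Divisor is real, so divide each part by 6:
= -2 + (7/6)i


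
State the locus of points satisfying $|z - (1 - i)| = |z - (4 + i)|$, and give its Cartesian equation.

|z - z1| = |z - z2| means z is equidistant from z1 and z2,
i.e. the perpendicular bisector of the segment from (1, -1) to (4, 1) (midpoint (5/2, 0)).
With z = x + yi, square both sides:
(x - 1)^2 + (y - (-1))^2 = (x - 4)^2 + (y - 1)^2
The x^2 and y^2 terms cancel: 6x + 4y = 17 - 2 = 15
Simplify: 6x + 4y = 15
Locus: Perpendicular bisector of the segment from (1, -1) to (4, 1): the line 6x + 4y = 15


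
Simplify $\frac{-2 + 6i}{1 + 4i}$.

Multiply numerator and denominator by conjugate (1 - 4i):
= (-2 + 6i)(1 - 4i) / (1^2 + 4^2)
= (22 + 14i) / 17
= 22/17 + (14/17)i


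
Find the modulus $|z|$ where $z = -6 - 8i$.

|z| = sqrt(a^2 + b^2) = sqrt((-6)^2 + (-8)^2) = sqrt(100) = 10


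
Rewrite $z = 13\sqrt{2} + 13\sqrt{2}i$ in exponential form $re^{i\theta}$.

r = |z| = sqrt((13*sqrt(2))^2 + (13*sqrt(2))^2) = sqrt(338 + 338) = sqrt(676) = 26
θ = arctan(b/a) = arctan(18.3848/18.3848) (quadrant-adjusted) = 45° = π/4
z = 26e^(i*π/4)


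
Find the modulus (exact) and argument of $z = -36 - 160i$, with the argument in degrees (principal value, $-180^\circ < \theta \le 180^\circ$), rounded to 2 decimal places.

|z| = sqrt((-36)^2 + (-160)^2) = 164
arg(z) = arctan(b/a) = arctan(-160/-36) (quadrant-adjusted) = -102.68°


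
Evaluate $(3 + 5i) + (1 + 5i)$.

(3 + 1) + (5 + 5)i = 4 + 10i


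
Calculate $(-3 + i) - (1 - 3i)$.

(-3 - 1) + (1 - (-3))i = -4 + 4i


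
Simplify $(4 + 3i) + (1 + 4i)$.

(4 + 1) + (3 + 4)i = 5 + 7i


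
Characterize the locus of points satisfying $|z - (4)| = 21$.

|z - z0| = r describes a circle centered at z0 with radius r
Here z0 = 4 and r = 21
Locus: Circle centered at (4, 0) with radius 21


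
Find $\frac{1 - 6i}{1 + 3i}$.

Multiply numerator and denominator by conjugate (1 - 3i):
= (1 - 6i)(1 - 3i) / (1^2 + 3^2)
= (-17 - 9i) / 10
= -17/10 - (9/10)i


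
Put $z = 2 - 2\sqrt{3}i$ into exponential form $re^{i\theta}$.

r = |z| = sqrt((2)^2 + (-2*sqrt(3))^2) = sqrt(4 + 12) = sqrt(16) = 4
θ = arctan(b/a) = arctan(-3.4641/2) (quadrant-adjusted) = -60° = -π/3
z = 4e^(-i*π/3)


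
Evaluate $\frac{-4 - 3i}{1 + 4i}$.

Multiply numerator and denominator by conjugate (1 - 4i):
= (-4 - 3i)(1 - 4i) / (1^2 + 4^2)
= (-16 + 13i) / 17
= -16/17 + (13/17)i


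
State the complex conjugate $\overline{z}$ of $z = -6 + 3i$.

If z = a + bi, then conjugate(z) = a - bi
conjugate(-6 + 3i) = -6 - 3i


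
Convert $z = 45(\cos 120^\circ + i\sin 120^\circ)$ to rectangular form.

a = r cos θ = 45 * -1/2 = -45/2
b = r sin θ = 45 * sqrt(3)/2 = 45*sqrt(3)/2
z = -45/2 + (45*sqrt(3)/2)i


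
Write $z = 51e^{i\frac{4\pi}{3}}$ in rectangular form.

a = r cos θ = 51 * -1/2 = -51/2
b = r sin θ = 51 * -sqrt(3)/2 = -51*sqrt(3)/2
z = -51/2 - (51*sqrt(3)/2)i


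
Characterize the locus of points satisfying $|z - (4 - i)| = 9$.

|z - z0| = r describes a circle centered at z0 with radius r
Here z0 = 4 - i and r = 9
Locus: Circle centered at (4, -1) with radius 9


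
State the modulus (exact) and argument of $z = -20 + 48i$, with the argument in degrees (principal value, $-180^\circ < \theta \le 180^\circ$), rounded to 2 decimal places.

|z| = sqrt((-20)^2 + 48^2) = 52
arg(z) = arctan(b/a) = arctan(48/-20) (quadrant-adjusted) = 112.62°


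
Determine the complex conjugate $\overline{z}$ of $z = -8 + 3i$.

If z = a + bi, then conjugate(z) = a - bi
conjugate(-8 + 3i) = -8 - 3i


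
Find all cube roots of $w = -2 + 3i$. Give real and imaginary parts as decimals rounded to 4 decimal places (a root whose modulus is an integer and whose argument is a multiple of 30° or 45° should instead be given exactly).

|w| = sqrt(13) ≈ 3.605551, arg(w) ≈ 123.690068°
Root modulus = sqrt(13)^(1/3) ≈ 1.533406
Root arguments: θ_k = (arg(w) + 360°k)/3 for k = 0, 1, ..., 2
Compute each root as (root modulus)(cos θ_k + i sin θ_k) using full-precision intermediates, then round to 4 decimal places.
Roots: 1.1532 + 1.0106i, -1.4519 + 0.4934i, 0.2986 - 1.5040i


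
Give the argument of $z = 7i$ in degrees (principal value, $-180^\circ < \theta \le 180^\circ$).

a = 0 and b > 0, so z lies on the positive imaginary axis: θ = 90°


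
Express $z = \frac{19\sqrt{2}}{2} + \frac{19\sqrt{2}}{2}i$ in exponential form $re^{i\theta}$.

r = |z| = sqrt((19*sqrt(2)/2)^2 + (19*sqrt(2)/2)^2) = sqrt(361/2 + 361/2) = sqrt(361) = 19
θ = arctan(b/a) = arctan(13.435/13.435) (quadrant-adjusted) = 45° = π/4
z = 19e^(i*π/4)


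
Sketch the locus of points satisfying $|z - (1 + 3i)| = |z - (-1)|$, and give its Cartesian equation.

|z - z1| = |z - z2| means z is equidistant from z1 and z2,
i.e. the perpendicular bisector of the segment from (1, 3) to (-1, 0) (midpoint (0, 3/2)).
With z = x + yi, square both sides:
(x - 1)^2 + (y - 3)^2 = (x - (-1))^2 + (y - 0)^2
The x^2 and y^2 terms cancel: -4x + (-6)y = 1 - 10 = -9
Simplify: 4x + 6y = 9
Locus: Perpendicular bisector of the segment from (1, 3) to (-1, 0): the line 4x + 6y = 9


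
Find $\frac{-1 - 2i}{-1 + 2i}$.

Multiply numerator and denominator by conjugate (-1 - 2i):
= (-1 - 2i)(-1 - 2i) / ((-1)^2 + 2^2)
= (-3 + 4i) / 5
= -3/5 + (4/5)i


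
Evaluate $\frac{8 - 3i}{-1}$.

Divisor is real, so divide each part by -1:
= -8 + 3i


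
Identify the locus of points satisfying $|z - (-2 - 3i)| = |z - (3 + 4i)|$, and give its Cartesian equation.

|z - z1| = |z - z2| means z is equidistant from z1 and z2,
i.e. the perpendicular bisector of the segment from (-2, -3) to (3, 4) (midpoint (1/2, 1/2)).
With z = x + yi, square both sides:
(x - (-2))^2 + (y - (-3))^2 = (x - 3)^2 + (y - 4)^2
The x^2 and y^2 terms cancel: 10x + 14y = 25 - 13 = 12
Simplify: 5x + 7y = 6
Locus: Perpendicular bisector of the segment from (-2, -3) to (3, 4): the line 5x + 7y = 6


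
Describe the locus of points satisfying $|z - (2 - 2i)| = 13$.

|z - z0| = r describes a circle centered at z0 with radius r
Here z0 = 2 - 2i and r = 13
Locus: Circle centered at (2, -2) with radius 13


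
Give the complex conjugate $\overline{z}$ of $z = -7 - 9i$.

If z = a + bi, then conjugate(z) = a - bi
conjugate(-7 - 9i) = -7 + 9i


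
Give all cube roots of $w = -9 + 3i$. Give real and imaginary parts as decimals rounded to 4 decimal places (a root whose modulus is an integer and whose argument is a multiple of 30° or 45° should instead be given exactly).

|w| = sqrt(90) ≈ 9.486833, arg(w) ≈ 161.565051°
Root modulus = sqrt(90)^(1/3) ≈ 2.116933
Root arguments: θ_k = (arg(w) + 360°k)/3 for k = 0, 1, ..., 2
Compute each root as (root modulus)(cos θ_k + i sin θ_k) using full-precision intermediates, then round to 4 decimal places.
Roots: 1.2486 + 1.7095i, -2.1048 + 0.2266i, 0.8561 - 1.9361i


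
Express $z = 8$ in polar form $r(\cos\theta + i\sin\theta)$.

r = |z| = sqrt(a^2 + b^2) = sqrt((8)^2 + (0)^2) = sqrt(64 + 0) = sqrt(64) = 8
b = 0 and a > 0, so z lies on the positive real axis: θ = 0°
z = 8(cos 0° + i sin 0°)


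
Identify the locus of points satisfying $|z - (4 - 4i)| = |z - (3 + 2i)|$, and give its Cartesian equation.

|z - z1| = |z - z2| means z is equidistant from z1 and z2,
i.e. the perpendicular bisector of the segment from (4, -4) to (3, 2) (midpoint (7/2, -1)).
With z = x + yi, square both sides:
(x - 4)^2 + (y - (-4))^2 = (x - 3)^2 + (y - 2)^2
The x^2 and y^2 terms cancel: -2x + 12y = 13 - 32 = -19
Simplify: 2x - 12y = 19
Locus: Perpendicular bisector of the segment from (4, -4) to (3, 2): the line 2x - 12y = 19


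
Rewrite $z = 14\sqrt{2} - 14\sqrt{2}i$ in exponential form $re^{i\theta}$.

r = |z| = sqrt((14*sqrt(2))^2 + (-14*sqrt(2))^2) = sqrt(392 + 392) = sqrt(784) = 28
θ = arctan(b/a) = arctan(-19.799/19.799) (quadrant-adjusted) = -45° = -π/4
z = 28e^(-i*π/4)


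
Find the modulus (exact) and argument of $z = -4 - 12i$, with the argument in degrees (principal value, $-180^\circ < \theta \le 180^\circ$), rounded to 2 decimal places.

|z| = sqrt((-4)^2 + (-12)^2) = sqrt(160)
arg(z) = arctan(b/a) = arctan(-12/-4) (quadrant-adjusted) = -108.43°


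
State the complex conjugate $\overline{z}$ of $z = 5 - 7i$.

If z = a + bi, then conjugate(z) = a - bi
conjugate(5 - 7i) = 5 + 7i


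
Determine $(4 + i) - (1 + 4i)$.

(4 - 1) + (1 - 4)i = 3 - 3i


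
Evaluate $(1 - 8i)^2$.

(a + bi)^2 = a^2 - b^2 + 2abi
= 1^2 - (-8)^2 + 2*1*(-8)i
= -63 - 16i


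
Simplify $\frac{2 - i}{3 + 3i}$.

Multiply numerator and denominator by conjugate (3 - 3i):
= (2 - i)(3 - 3i) / (3^2 + 3^2)
= (3 - 9i) / 18
Divide through by 3: (1 - 3i) / 6
= 1/6 - (1/2)i


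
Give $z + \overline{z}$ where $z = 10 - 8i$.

z + conjugate(z) = (a + bi) + (a - bi) = 2a
= 2 * 10 = 20


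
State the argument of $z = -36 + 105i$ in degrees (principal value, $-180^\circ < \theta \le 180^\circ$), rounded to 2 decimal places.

θ = arctan(b/a) = arctan(105/-36) (quadrant-adjusted) = 108.92°


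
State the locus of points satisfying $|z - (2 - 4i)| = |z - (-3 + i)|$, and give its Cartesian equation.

|z - z1| = |z - z2| means z is equidistant from z1 and z2,
i.e. the perpendicular bisector of the segment from (2, -4) to (-3, 1) (midpoint (-1/2, -3/2)).
With z = x + yi, square both sides:
(x - 2)^2 + (y - (-4))^2 = (x - (-3))^2 + (y - 1)^2
The x^2 and y^2 terms cancel: -10x + 10y = 10 - 20 = -10
Simplify: x - y = 1
Locus: Perpendicular bisector of the segment from (2, -4) to (-3, 1): the line x - y = 1


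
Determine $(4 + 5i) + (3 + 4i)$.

(4 + 3) + (5 + 4)i = 7 + 9i


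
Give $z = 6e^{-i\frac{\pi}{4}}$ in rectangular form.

a = r cos θ = 6 * sqrt(2)/2 = 3*sqrt(2)
b = r sin θ = 6 * -sqrt(2)/2 = -3*sqrt(2)
z = 3*sqrt(2) - 3*sqrt(2)i


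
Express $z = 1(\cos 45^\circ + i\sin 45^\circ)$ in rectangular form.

a = r cos θ = 1 * sqrt(2)/2 = sqrt(2)/2
b = r sin θ = 1 * sqrt(2)/2 = sqrt(2)/2
z = sqrt(2)/2 + (sqrt(2)/2)i


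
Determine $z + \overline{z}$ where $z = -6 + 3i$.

z + conjugate(z) = (a + bi) + (a - bi) = 2a
= 2 * (-6) = -12


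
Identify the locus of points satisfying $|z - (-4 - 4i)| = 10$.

|z - z0| = r describes a circle centered at z0 with radius r
Here z0 = -4 - 4i and r = 10
Locus: Circle centered at (-4, -4) with radius 10


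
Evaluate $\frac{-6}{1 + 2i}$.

Multiply numerator and denominator by conjugate (1 - 2i):
= (-6)(1 - 2i) / (1^2 + 2^2)
= (-6 + 12i) / 5
= -6/5 + (12/5)i


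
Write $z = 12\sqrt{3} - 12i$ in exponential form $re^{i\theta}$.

r = |z| = sqrt((12*sqrt(3))^2 + (-12)^2) = sqrt(432 + 144) = sqrt(576) = 24
θ = arctan(b/a) = arctan(-12/20.7846) (quadrant-adjusted) = -30° = -π/6
z = 24e^(-i*π/6)


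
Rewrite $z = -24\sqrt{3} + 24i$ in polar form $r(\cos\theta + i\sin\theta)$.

r = |z| = sqrt(a^2 + b^2) = sqrt((-24*sqrt(3))^2 + (24)^2) = sqrt(1728 + 576) = sqrt(2304) = 48
θ = arctan(b/a) = arctan(24/-41.5692) (quadrant-adjusted) = 150°
z = 48(cos 150° + i sin 150°)


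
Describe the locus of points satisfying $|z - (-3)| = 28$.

|z - z0| = r describes a circle centered at z0 with radius r
Here z0 = -3 and r = 28
Locus: Circle centered at (-3, 0) with radius 28


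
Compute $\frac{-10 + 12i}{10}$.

Divisor is real, so divide each part by 10:
= -1 + (6/5)i


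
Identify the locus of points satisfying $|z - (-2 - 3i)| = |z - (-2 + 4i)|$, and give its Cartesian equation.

|z - z1| = |z - z2| means z is equidistant from z1 and z2,
i.e. the perpendicular bisector of the segment from (-2, -3) to (-2, 4) (midpoint (-2, 1/2)).
With z = x + yi, square both sides:
(x - (-2))^2 + (y - (-3))^2 = (x - (-2))^2 + (y - 4)^2
The x^2 and y^2 terms cancel: 0x + 14y = 20 - 13 = 7
Simplify: y = 1/2
Locus: Perpendicular bisector of the segment from (-2, -3) to (-2, 4): the line y = 1/2


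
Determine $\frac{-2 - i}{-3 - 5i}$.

Multiply numerator and denominator by conjugate (-3 + 5i):
= (-2 - i)(-3 + 5i) / ((-3)^2 + (-5)^2)
= (11 - 7i) / 34
= 11/34 - (7/34)i


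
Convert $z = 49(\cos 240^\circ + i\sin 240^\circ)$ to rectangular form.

a = r cos θ = 49 * -1/2 = -49/2
b = r sin θ = 49 * -sqrt(3)/2 = -49*sqrt(3)/2
z = -49/2 - (49*sqrt(3)/2)i


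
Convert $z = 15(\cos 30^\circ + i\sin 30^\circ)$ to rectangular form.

a = r cos θ = 15 * sqrt(3)/2 = 15*sqrt(3)/2
b = r sin θ = 15 * 1/2 = 15/2
z = 15*sqrt(3)/2 + (15/2)i


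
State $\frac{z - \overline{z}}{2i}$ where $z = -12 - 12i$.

z - conjugate(z) = 2bi
(z - conjugate(z))/(2i) = 2bi/(2i) = b = -12


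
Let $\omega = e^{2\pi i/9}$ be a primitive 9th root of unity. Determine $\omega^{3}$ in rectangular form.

ω^3 = e^(2πi·3/9) = e^(i·2π/3)
= cos(2π/3) + i sin(2π/3)
= -1/2 + (sqrt(3)/2)i


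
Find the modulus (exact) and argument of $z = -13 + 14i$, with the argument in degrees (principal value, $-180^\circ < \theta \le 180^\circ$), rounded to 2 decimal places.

|z| = sqrt((-13)^2 + 14^2) = sqrt(365)
arg(z) = arctan(b/a) = arctan(14/-13) (quadrant-adjusted) = 132.88°


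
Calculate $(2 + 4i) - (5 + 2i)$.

(2 - 5) + (4 - 2)i = -3 + 2i


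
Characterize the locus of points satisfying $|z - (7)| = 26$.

|z - z0| = r describes a circle centered at z0 with radius r
Here z0 = 7 and r = 26
Locus: Circle centered at (7, 0) with radius 26


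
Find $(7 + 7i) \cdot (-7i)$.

(a1*a2 - b1*b2) + (a1*b2 + b1*a2)i
= (0 - (-49)) + (-49 + 0)i
= 49 - 49i


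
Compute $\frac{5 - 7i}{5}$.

Divisor is real, so divide each part by 5:
= 1 - (7/5)i


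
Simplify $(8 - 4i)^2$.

(a + bi)^2 = a^2 - b^2 + 2abi
= 8^2 - (-4)^2 + 2*8*(-4)i
= 48 - 64i


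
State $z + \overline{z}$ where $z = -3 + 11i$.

z + conjugate(z) = (a + bi) + (a - bi) = 2a
= 2 * (-3) = -6


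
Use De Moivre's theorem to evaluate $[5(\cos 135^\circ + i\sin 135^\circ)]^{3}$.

By De Moivre: z^n = r^n(cos(nθ) + i sin(nθ))
= 5^3(cos(3*135°) + i sin(3*135°))
= 125(cos 45° + i sin 45°)
= 125*sqrt(2)/2 + (125*sqrt(2)/2)i


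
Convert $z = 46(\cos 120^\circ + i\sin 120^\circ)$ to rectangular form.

a = r cos θ = 46 * -1/2 = -23
b = r sin θ = 46 * sqrt(3)/2 = 23*sqrt(3)
z = -23 + 23*sqrt(3)i


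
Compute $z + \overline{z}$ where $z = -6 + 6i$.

z + conjugate(z) = (a + bi) + (a - bi) = 2a
= 2 * (-6) = -12


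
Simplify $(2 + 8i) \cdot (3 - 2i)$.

(a1*a2 - b1*b2) + (a1*b2 + b1*a2)i
= (6 - (-16)) + (-4 + 24)i
= 22 + 20i


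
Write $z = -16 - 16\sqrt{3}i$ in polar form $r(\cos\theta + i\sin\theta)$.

r = |z| = sqrt(a^2 + b^2) = sqrt((-16)^2 + (-16*sqrt(3))^2) = sqrt(256 + 768) = sqrt(1024) = 32
θ = arctan(b/a) = arctan(-27.7128/-16) (quadrant-adjusted) = 240°
z = 32(cos 240° + i sin 240°)


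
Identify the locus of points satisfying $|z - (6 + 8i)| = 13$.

|z - z0| = r describes a circle centered at z0 with radius r
Here z0 = 6 + 8i and r = 13
Locus: Circle centered at (6, 8) with radius 13


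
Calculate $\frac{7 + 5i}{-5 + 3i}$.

Multiply numerator and denominator by conjugate (-5 - 3i):
= (7 + 5i)(-5 - 3i) / ((-5)^2 + 3^2)
= (-20 - 46i) / 34
Divide through by 2: (-10 - 23i) / 17
= -10/17 - (23/17)i


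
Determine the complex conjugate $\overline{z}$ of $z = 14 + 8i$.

If z = a + bi, then conjugate(z) = a - bi
conjugate(14 + 8i) = 14 - 8i


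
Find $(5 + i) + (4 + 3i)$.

(5 + 4) + (1 + 3)i = 9 + 4i


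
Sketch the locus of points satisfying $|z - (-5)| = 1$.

|z - z0| = r describes a circle centered at z0 with radius r
Here z0 = -5 and r = 1
Locus: Circle centered at (-5, 0) with radius 1


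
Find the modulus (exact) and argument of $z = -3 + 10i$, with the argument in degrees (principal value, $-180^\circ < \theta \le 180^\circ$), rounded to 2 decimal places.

|z| = sqrt((-3)^2 + 10^2) = sqrt(109)
arg(z) = arctan(b/a) = arctan(10/-3) (quadrant-adjusted) = 106.70°


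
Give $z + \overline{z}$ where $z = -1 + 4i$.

z + conjugate(z) = (a + bi) + (a - bi) = 2a
= 2 * (-1) = -2


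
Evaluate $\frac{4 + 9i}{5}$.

Divisor is real, so divide each part by 5:
= 4/5 + (9/5)i


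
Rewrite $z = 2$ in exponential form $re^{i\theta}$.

r = |z| = sqrt((2)^2 + (0)^2) = sqrt(4 + 0) = sqrt(4) = 2
b = 0 and a > 0, so z lies on the positive real axis: θ = 0
z = 2e^(i*0) = 2


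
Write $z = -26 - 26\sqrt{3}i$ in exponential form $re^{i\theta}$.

r = |z| = sqrt((-26)^2 + (-26*sqrt(3))^2) = sqrt(676 + 2028) = sqrt(2704) = 52
θ = arctan(b/a) = arctan(-45.0333/-26) (quadrant-adjusted) = -120° = -2π/3
z = 52e^(-i*2π/3)


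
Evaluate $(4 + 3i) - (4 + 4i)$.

(4 - 4) + (3 - 4)i = -i


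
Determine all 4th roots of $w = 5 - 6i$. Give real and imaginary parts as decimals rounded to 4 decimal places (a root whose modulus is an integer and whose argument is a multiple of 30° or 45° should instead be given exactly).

|w| = sqrt(61) ≈ 7.810250, arg(w) ≈ 309.805571°
Root modulus = sqrt(61)^(1/4) ≈ 1.671730
Root arguments: θ_k = (arg(w) + 360°k)/4 for k = 0, 1, ..., 3
Compute each root as (root modulus)(cos θ_k + i sin θ_k) using full-precision intermediates, then round to 4 decimal places.
Roots: 0.3632 + 1.6318i, -1.6318 + 0.3632i, -0.3632 - 1.6318i, 1.6318 - 0.3632i


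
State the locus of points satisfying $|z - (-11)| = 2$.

|z - z0| = r describes a circle centered at z0 with radius r
Here z0 = -11 and r = 2
Locus: Circle centered at (-11, 0) with radius 2


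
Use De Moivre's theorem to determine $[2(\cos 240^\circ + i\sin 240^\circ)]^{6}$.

By De Moivre: z^n = r^n(cos(nθ) + i sin(nθ))
= 2^6(cos(6*240°) + i sin(6*240°))
= 64(cos 0° + i sin 0°)
= 64


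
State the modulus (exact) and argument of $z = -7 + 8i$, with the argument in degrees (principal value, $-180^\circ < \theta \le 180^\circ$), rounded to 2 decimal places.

|z| = sqrt((-7)^2 + 8^2) = sqrt(113)
arg(z) = arctan(b/a) = arctan(8/-7) (quadrant-adjusted) = 131.19°


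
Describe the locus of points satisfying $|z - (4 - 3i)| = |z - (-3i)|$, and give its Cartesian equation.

|z - z1| = |z - z2| means z is equidistant from z1 and z2,
i.e. the perpendicular bisector of the segment from (4, -3) to (0, -3) (midpoint (2, -3)).
With z = x + yi, square both sides:
(x - 4)^2 + (y - (-3))^2 = (x - 0)^2 + (y - (-3))^2
The x^2 and y^2 terms cancel: -8x + 0y = 9 - 25 = -16
Simplify: x = 2
Locus: Perpendicular bisector of the segment from (4, -3) to (0, -3): the line x = 2


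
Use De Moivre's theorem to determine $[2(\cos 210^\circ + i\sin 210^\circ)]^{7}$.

By De Moivre: z^n = r^n(cos(nθ) + i sin(nθ))
= 2^7(cos(7*210°) + i sin(7*210°))
= 128(cos 30° + i sin 30°)
= 64*sqrt(3) + 64i


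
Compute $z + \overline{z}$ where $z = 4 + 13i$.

z + conjugate(z) = (a + bi) + (a - bi) = 2a
= 2 * 4 = 8


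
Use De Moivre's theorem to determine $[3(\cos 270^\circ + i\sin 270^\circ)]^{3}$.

By De Moivre: z^n = r^n(cos(nθ) + i sin(nθ))
= 3^3(cos(3*270°) + i sin(3*270°))
= 27(cos 90° + i sin 90°)
= 27i


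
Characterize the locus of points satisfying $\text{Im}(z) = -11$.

Im(z) = y where z = x + yi; the equation y = -11 is satisfied by all points with that y-coordinate
Locus: Horizontal line y = -11


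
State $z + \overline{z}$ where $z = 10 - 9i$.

z + conjugate(z) = (a + bi) + (a - bi) = 2a
= 2 * 10 = 20


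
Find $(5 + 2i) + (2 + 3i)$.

(5 + 2) + (2 + 3)i = 7 + 5i


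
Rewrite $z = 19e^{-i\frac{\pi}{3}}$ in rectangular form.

a = r cos θ = 19 * 1/2 = 19/2
b = r sin θ = 19 * -sqrt(3)/2 = -19*sqrt(3)/2
z = 19/2 - (19*sqrt(3)/2)i


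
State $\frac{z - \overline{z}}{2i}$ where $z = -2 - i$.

z - conjugate(z) = 2bi
(z - conjugate(z))/(2i) = 2bi/(2i) = b = -1


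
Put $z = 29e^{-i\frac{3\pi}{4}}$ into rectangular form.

a = r cos θ = 29 * -sqrt(2)/2 = -29*sqrt(2)/2
b = r sin θ = 29 * -sqrt(2)/2 = -29*sqrt(2)/2
z = -29*sqrt(2)/2 - (29*sqrt(2)/2)i


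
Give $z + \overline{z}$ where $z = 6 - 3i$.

z + conjugate(z) = (a + bi) + (a - bi) = 2a
= 2 * 6 = 12


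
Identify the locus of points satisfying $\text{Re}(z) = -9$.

Re(z) = x where z = x + yi; the equation x = -9 is satisfied by all points with that x-coordinate
Locus: Vertical line x = -9


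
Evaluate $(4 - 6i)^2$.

(a + bi)^2 = a^2 - b^2 + 2abi
= 4^2 - (-6)^2 + 2*4*(-6)i
= -20 - 48i


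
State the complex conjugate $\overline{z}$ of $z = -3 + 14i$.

If z = a + bi, then conjugate(z) = a - bi
conjugate(-3 + 14i) = -3 - 14i


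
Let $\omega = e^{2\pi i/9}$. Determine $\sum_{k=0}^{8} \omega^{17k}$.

Let ζ = ω^17 = e^(2πi·17/9). Since 9 ∤ 17, ζ ≠ 1.
Sum = Σ_{k=0}^{8} ζ^k = (ζ^9 - 1)/(ζ - 1) = (ω^{17·9} - 1)/(ζ - 1) = (1 - 1)/(ζ - 1) = 0


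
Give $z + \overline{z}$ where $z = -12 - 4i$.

z + conjugate(z) = (a + bi) + (a - bi) = 2a
= 2 * (-12) = -24


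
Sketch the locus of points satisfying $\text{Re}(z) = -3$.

Re(z) = x where z = x + yi; the equation x = -3 is satisfied by all points with that x-coordinate
Locus: Vertical line x = -3


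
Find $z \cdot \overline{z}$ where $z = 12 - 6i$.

z * conjugate(z) = |z|^2 = a^2 + b^2
= 12^2 + (-6)^2 = 180


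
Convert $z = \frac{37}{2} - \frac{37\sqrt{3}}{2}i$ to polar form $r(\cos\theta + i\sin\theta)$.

r = |z| = sqrt(a^2 + b^2) = sqrt((37/2)^2 + (-37*sqrt(3)/2)^2) = sqrt(1369/4 + 4107/4) = sqrt(1369) = 37
θ = arctan(b/a) = arctan(-32.0429/18.5) (quadrant-adjusted) = 300°
z = 37(cos 300° + i sin 300°)


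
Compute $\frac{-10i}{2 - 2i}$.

Multiply numerator and denominator by conjugate (2 + 2i):
= (-10i)(2 + 2i) / (2^2 + (-2)^2)
= (20 - 20i) / 8
Divide through by 4: (5 - 5i) / 2
= 5/2 - (5/2)i


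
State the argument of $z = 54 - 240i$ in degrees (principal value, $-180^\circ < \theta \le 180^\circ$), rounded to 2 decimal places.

θ = arctan(b/a) = arctan(-240/54) (quadrant-adjusted) = -77.32°


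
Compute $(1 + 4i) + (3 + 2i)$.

(1 + 3) + (4 + 2)i = 4 + 6i


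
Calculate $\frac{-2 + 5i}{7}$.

Divisor is real, so divide each part by 7:
= -2/7 + (5/7)i


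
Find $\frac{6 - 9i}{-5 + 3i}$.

Multiply numerator and denominator by conjugate (-5 - 3i):
= (6 - 9i)(-5 - 3i) / ((-5)^2 + 3^2)
= (-57 + 27i) / 34
= -57/34 + (27/34)i


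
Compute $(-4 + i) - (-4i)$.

(-4 - 0) + (1 - (-4))i = -4 + 5i


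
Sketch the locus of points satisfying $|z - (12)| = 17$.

|z - z0| = r describes a circle centered at z0 with radius r
Here z0 = 12 and r = 17
Locus: Circle centered at (12, 0) with radius 17


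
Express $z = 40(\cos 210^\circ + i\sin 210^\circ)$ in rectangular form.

a = r cos θ = 40 * -sqrt(3)/2 = -20*sqrt(3)
b = r sin θ = 40 * -1/2 = -20
z = -20*sqrt(3) - 20i


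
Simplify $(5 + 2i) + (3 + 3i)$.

(5 + 3) + (2 + 3)i = 8 + 5i


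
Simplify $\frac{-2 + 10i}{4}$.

Divisor is real, so divide each part by 4:
= -1/2 + (5/2)i


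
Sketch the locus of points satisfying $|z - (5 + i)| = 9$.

|z - z0| = r describes a circle centered at z0 with radius r
Here z0 = 5 + i and r = 9
Locus: Circle centered at (5, 1) with radius 9


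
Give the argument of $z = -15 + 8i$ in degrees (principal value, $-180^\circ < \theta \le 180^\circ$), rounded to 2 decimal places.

θ = arctan(b/a) = arctan(8/-15) (quadrant-adjusted) = 151.93°


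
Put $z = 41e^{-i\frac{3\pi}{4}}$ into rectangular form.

a = r cos θ = 41 * -sqrt(2)/2 = -41*sqrt(2)/2
b = r sin θ = 41 * -sqrt(2)/2 = -41*sqrt(2)/2
z = -41*sqrt(2)/2 - (41*sqrt(2)/2)i


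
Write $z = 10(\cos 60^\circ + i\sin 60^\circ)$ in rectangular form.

a = r cos θ = 10 * 1/2 = 5
b = r sin θ = 10 * sqrt(3)/2 = 5*sqrt(3)
z = 5 + 5*sqrt(3)i


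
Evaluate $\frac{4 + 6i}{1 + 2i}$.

Multiply numerator and denominator by conjugate (1 - 2i):
= (4 + 6i)(1 - 2i) / (1^2 + 2^2)
= (16 - 2i) / 5
= 16/5 - (2/5)i


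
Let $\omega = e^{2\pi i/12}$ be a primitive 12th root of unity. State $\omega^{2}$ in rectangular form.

ω^2 = e^(2πi·2/12) = e^(i·1π/3)
= cos(1π/3) + i sin(1π/3)
= 1/2 + (sqrt(3)/2)i


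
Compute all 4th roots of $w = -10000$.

|w| = 10000, arg(w) = 180°
Root modulus = 10000^(1/4) = 10
Root arguments: θ_k = (180° + 360°k)/4 for k = 0, 1, ..., 3
Roots: 5*sqrt(2) + 5*sqrt(2)i, -5*sqrt(2) + 5*sqrt(2)i, -5*sqrt(2) - 5*sqrt(2)i, 5*sqrt(2) - 5*sqrt(2)i


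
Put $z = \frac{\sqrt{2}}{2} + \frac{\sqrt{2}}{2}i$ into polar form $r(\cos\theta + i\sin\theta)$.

r = |z| = sqrt(a^2 + b^2) = sqrt((sqrt(2)/2)^2 + (sqrt(2)/2)^2) = sqrt(1/2 + 1/2) = sqrt(1) = 1
θ = arctan(b/a) = arctan(0.7071/0.7071) (quadrant-adjusted) = 45°
z = 1(cos 45° + i sin 45°)


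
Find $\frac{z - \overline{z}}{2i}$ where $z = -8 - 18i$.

z - conjugate(z) = 2bi
(z - conjugate(z))/(2i) = 2bi/(2i) = b = -18


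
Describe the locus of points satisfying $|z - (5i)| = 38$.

|z - z0| = r describes a circle centered at z0 with radius r
Here z0 = 5i and r = 38
Locus: Circle centered at (0, 5) with radius 38


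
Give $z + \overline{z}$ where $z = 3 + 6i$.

z + conjugate(z) = (a + bi) + (a - bi) = 2a
= 2 * 3 = 6


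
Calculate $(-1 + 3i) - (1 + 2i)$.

(-1 - 1) + (3 - 2)i = -2 + i


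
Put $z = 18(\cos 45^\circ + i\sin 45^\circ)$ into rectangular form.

a = r cos θ = 18 * sqrt(2)/2 = 9*sqrt(2)
b = r sin θ = 18 * sqrt(2)/2 = 9*sqrt(2)
z = 9*sqrt(2) + 9*sqrt(2)i


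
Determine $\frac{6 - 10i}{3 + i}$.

Multiply numerator and denominator by conjugate (3 - i):
= (6 - 10i)(3 - i) / (3^2 + 1^2)
= (8 - 36i) / 10
Divide through by 2: (4 - 18i) / 5
= 4/5 - (18/5)i


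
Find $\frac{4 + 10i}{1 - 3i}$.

Multiply numerator and denominator by conjugate (1 + 3i):
= (4 + 10i)(1 + 3i) / (1^2 + (-3)^2)
= (-26 + 22i) / 10
Divide through by 2: (-13 + 11i) / 5
= -13/5 + (11/5)i


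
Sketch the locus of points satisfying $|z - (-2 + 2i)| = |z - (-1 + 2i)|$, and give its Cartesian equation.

|z - z1| = |z - z2| means z is equidistant from z1 and z2,
i.e. the perpendicular bisector of the segment from (-2, 2) to (-1, 2) (midpoint (-3/2, 2)).
With z = x + yi, square both sides:
(x - (-2))^2 + (y - 2)^2 = (x - (-1))^2 + (y - 2)^2
The x^2 and y^2 terms cancel: 2x + 0y = 5 - 8 = -3
Simplify: x = -3/2
Locus: Perpendicular bisector of the segment from (-2, 2) to (-1, 2): the line x = -3/2


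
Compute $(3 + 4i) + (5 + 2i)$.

(3 + 5) + (4 + 2)i = 8 + 6i


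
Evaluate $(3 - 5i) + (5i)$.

(3 + 0) + (-5 + 5)i = 3


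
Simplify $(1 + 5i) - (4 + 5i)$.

(1 - 4) + (5 - 5)i = -3


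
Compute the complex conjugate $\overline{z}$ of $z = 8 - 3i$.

If z = a + bi, then conjugate(z) = a - bi
conjugate(8 - 3i) = 8 + 3i


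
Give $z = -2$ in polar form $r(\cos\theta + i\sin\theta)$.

r = |z| = sqrt(a^2 + b^2) = sqrt((-2)^2 + (0)^2) = sqrt(4 + 0) = sqrt(4) = 2
b = 0 and a < 0, so z lies on the negative real axis: θ = 180°
z = 2(cos 180° + i sin 180°)


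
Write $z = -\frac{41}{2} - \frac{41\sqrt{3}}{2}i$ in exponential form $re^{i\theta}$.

r = |z| = sqrt((-41/2)^2 + (-41*sqrt(3)/2)^2) = sqrt(1681/4 + 5043/4) = sqrt(1681) = 41
θ = arctan(b/a) = arctan(-35.507/-20.5) (quadrant-adjusted) = 240° = 4π/3
z = 41e^(i*4π/3)


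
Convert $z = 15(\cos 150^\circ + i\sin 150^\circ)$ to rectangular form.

a = r cos θ = 15 * -sqrt(3)/2 = -15*sqrt(3)/2
b = r sin θ = 15 * 1/2 = 15/2
z = -15*sqrt(3)/2 + (15/2)i


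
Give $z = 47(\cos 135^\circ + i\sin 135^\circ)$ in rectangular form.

a = r cos θ = 47 * -sqrt(2)/2 = -47*sqrt(2)/2
b = r sin θ = 47 * sqrt(2)/2 = 47*sqrt(2)/2
z = -47*sqrt(2)/2 + (47*sqrt(2)/2)i


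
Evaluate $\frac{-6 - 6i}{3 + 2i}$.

Multiply numerator and denominator by conjugate (3 - 2i):
= (-6 - 6i)(3 - 2i) / (3^2 + 2^2)
= (-30 - 6i) / 13
= -30/13 - (6/13)i


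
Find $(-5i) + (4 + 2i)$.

(0 + 4) + (-5 + 2)i = 4 - 3i


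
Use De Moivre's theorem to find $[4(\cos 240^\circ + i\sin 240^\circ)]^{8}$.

By De Moivre: z^n = r^n(cos(nθ) + i sin(nθ))
= 4^8(cos(8*240°) + i sin(8*240°))
= 65536(cos 120° + i sin 120°)
= -32768 + 32768*sqrt(3)i


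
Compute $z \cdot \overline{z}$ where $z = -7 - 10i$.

z * conjugate(z) = |z|^2 = a^2 + b^2
= (-7)^2 + (-10)^2 = 149


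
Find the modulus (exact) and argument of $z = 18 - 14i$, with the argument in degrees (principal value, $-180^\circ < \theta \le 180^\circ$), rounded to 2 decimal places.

|z| = sqrt(18^2 + (-14)^2) = sqrt(520)
arg(z) = arctan(b/a) = arctan(-14/18) (quadrant-adjusted) = -37.87°


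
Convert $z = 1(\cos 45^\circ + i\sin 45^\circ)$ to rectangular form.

a = r cos θ = 1 * sqrt(2)/2 = sqrt(2)/2
b = r sin θ = 1 * sqrt(2)/2 = sqrt(2)/2
z = sqrt(2)/2 + (sqrt(2)/2)i


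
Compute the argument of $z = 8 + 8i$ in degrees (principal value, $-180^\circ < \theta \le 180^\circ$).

θ = arctan(b/a) = arctan(8/8) (quadrant-adjusted) = 45°


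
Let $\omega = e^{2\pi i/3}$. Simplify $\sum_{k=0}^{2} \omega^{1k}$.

Let ζ = ω^1 = e^(2πi·1/3). Since 3 ∤ 1, ζ ≠ 1.
Sum = Σ_{k=0}^{2} ζ^k = (ζ^3 - 1)/(ζ - 1) = (ω^{1·3} - 1)/(ζ - 1) = (1 - 1)/(ζ - 1) = 0


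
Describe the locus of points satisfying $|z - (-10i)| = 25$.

|z - z0| = r describes a circle centered at z0 with radius r
Here z0 = -10i and r = 25
Locus: Circle centered at (0, -10) with radius 25


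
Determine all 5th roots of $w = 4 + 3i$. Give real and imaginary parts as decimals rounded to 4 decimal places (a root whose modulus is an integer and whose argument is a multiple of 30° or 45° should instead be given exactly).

|w| = 5, arg(w) ≈ 36.869898°
Root modulus = 5^(1/5) ≈ 1.379730
Root arguments: θ_k = (arg(w) + 360°k)/5 for k = 0, 1, ..., 4
Compute each root as (root modulus)(cos θ_k + i sin θ_k) using full-precision intermediates, then round to 4 decimal places.
Roots: 1.3683 + 0.1771i, 0.2544 + 1.3561i, -1.2111 + 0.6610i, -1.0029 - 0.9475i, 0.5912 - 1.2466i


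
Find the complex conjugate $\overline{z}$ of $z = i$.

If z = a + bi, then conjugate(z) = a - bi
conjugate(i) = -i


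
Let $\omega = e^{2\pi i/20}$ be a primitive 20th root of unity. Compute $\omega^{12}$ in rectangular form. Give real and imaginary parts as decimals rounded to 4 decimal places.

ω^12 = e^(2πi·12/20) = e^(i·6π/5)
= cos(6π/5) + i sin(6π/5)
= -0.8090 - 0.5878i


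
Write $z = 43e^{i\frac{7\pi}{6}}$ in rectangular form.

a = r cos θ = 43 * -sqrt(3)/2 = -43*sqrt(3)/2
b = r sin θ = 43 * -1/2 = -43/2
z = -43*sqrt(3)/2 - (43/2)i


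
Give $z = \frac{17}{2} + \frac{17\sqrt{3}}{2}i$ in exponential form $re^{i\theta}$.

r = |z| = sqrt((17/2)^2 + (17*sqrt(3)/2)^2) = sqrt(289/4 + 867/4) = sqrt(289) = 17
θ = arctan(b/a) = arctan(14.7224/8.5) (quadrant-adjusted) = 60° = π/3
z = 17e^(i*π/3)


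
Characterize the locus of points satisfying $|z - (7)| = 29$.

|z - z0| = r describes a circle centered at z0 with radius r
Here z0 = 7 and r = 29
Locus: Circle centered at (7, 0) with radius 29


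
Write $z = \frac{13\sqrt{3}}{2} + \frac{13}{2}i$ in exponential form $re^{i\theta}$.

r = |z| = sqrt((13*sqrt(3)/2)^2 + (13/2)^2) = sqrt(507/4 + 169/4) = sqrt(169) = 13
θ = arctan(b/a) = arctan(6.5/11.2583) (quadrant-adjusted) = 30° = π/6
z = 13e^(i*π/6)


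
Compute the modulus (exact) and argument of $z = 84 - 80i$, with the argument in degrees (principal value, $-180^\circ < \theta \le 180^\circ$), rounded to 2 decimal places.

|z| = sqrt(84^2 + (-80)^2) = 116
arg(z) = arctan(b/a) = arctan(-80/84) (quadrant-adjusted) = -43.60°


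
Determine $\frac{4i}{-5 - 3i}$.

Multiply numerator and denominator by conjugate (-5 + 3i):
= (4i)(-5 + 3i) / ((-5)^2 + (-3)^2)
= (-12 - 20i) / 34
Divide through by 2: (-6 - 10i) / 17
= -6/17 - (10/17)i


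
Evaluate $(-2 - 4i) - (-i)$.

(-2 - 0) + (-4 - (-1))i = -2 - 3i


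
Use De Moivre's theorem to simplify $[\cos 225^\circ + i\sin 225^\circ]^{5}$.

By De Moivre: z^n = r^n(cos(nθ) + i sin(nθ))
= 1^5(cos(5*225°) + i sin(5*225°))
= 1(cos 45° + i sin 45°)
= sqrt(2)/2 + (sqrt(2)/2)i
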